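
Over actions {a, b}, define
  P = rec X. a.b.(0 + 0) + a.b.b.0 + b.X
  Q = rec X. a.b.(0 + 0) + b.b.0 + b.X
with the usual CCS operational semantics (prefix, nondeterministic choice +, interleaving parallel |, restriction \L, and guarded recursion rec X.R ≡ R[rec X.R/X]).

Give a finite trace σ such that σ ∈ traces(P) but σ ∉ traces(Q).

abb

Reachable graph of P (6 states):
  m0 = rec X. a.b.(0 + 0) + a.b.b.0 + b.X ⊢ =a=> m1, =a=> m2, =b=> m0
  m1 = b.(0 + 0) ⊢ =b=> m3
  m2 = b.b.0 ⊢ =b=> m4
  m3 = 0 + 0 ⊢ (no moves)
  m4 = b.0 ⊢ =b=> m5
  m5 = 0 ⊢ (no moves)
Reachable graph of Q (5 states):
  n0 = rec X. a.b.(0 + 0) + b.b.0 + b.X ⊢ =a=> n1, =b=> n0, =b=> n2
  n1 = b.(0 + 0) ⊢ =b=> n3
  n2 = b.0 ⊢ =b=> n4
  n3 = 0 + 0 ⊢ (no moves)
  n4 = 0 ⊢ (no moves)
Trace ⟨abb⟩ through P, begin at {m0}:
  step 1 (a): {m1, m2}
  step 2 (b): {m3, m4}
  step 3 (b): {m5}
  — P admits the full trace.
Trace ⟨abb⟩ through Q, begin at {n0}:
  step 1 (a): {n1}
  step 2 (b): {n3}
  step 3 (b): ∅ (Q stuck)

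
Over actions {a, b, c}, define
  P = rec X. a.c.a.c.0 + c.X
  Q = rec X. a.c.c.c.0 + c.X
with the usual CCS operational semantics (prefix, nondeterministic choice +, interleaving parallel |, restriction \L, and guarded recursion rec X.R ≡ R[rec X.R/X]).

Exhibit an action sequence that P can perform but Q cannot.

aca

LTS(P): 5 reachable states
  m0 = rec X. a.c.a.c.0 + c.X :: -a-> m1, -c-> m0
  m1 = c.a.c.0 :: -c-> m2
  m2 = a.c.0 :: -a-> m3
  m3 = c.0 :: -c-> m4
  m4 = 0 :: stopped
LTS(Q): 5 reachable states
  n0 = rec X. a.c.c.c.0 + c.X :: -a-> n1, -c-> n0
  n1 = c.c.c.0 :: -c-> n2
  n2 = c.c.0 :: -c-> n3
  n3 = c.0 :: -c-> n4
  n4 = 0 :: stopped
Executing aca from P (initial set {m0}):
  after a @ step 1: {m1}
  after c @ step 2: {m2}
  after a @ step 3: {m3}
  P completes σ.
Executing aca from Q (initial set {n0}):
  after a @ step 1: {n1}
  after c @ step 2: {n2}
  after a @ step 3: no successor for Q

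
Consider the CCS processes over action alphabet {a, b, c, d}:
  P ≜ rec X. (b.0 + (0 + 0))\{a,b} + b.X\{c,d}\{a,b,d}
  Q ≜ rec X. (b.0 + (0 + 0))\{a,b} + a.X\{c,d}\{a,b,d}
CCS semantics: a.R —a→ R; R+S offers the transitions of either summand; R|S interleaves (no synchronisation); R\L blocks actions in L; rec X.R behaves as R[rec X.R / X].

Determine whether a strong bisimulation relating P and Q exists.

Reachable graph of P (2 states):
  m0 = rec X. (b.0 + (0 + 0))\{a,b} + b.X\{c,d}\{a,b,d} has moves --b--▸ m1
  m1 = (rec X. (b.0 + (0 + 0))\{a,b} + b.X\{c,d}\{a,b,d})\{c,d}\{a,b,d} has moves ∅
Reachable graph of Q (2 states):
  n0 = rec X. (b.0 + (0 + 0))\{a,b} + a.X\{c,d}\{a,b,d} has moves --a--▸ n1
  n1 = (rec X. (b.0 + (0 + 0))\{a,b} + a.X\{c,d}\{a,b,d})\{c,d}\{a,b,d} has moves ∅
Partition-refinement fixed point:
  B0 = {m0}
  B1 = {m1, n1}
  B2 = {n0}
m0 ∈ B0, n0 ∈ B2 → different blocks

NO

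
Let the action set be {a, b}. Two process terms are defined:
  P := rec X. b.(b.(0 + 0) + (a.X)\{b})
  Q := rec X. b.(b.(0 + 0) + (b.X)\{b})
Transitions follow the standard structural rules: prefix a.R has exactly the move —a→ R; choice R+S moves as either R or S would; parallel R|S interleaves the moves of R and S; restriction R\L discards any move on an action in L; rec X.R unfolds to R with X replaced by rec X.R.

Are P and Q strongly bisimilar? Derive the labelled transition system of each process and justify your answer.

NO

Reachable graph of P (4 states):
  m0 = rec X. b.(b.(0 + 0) + (a.X)\{b}) :: =b=> m1
  m1 = b.(0 + 0) + (a.(rec X. b.(b.(0 + 0) + (a.X)\{b})))\{b} :: =a=> m2, =b=> m3
  m2 = (rec X. b.(b.(0 + 0) + (a.X)\{b}))\{b} :: ·
  m3 = 0 + 0 :: ·
Reachable graph of Q (3 states):
  n0 = rec X. b.(b.(0 + 0) + (b.X)\{b}) :: =b=> n1
  n1 = b.(0 + 0) + (b.(rec X. b.(b.(0 + 0) + (b.X)\{b})))\{b} :: =b=> n2
  n2 = 0 + 0 :: ·
Coarsest stable partition (strong bisimilarity classes):
  B0 = {m0}
  B1 = {m1}
  B2 = {m2, m3, n2}
  B3 = {n0}
  B4 = {n1}
m0 ∈ B0, n0 ∈ B3 → different blocks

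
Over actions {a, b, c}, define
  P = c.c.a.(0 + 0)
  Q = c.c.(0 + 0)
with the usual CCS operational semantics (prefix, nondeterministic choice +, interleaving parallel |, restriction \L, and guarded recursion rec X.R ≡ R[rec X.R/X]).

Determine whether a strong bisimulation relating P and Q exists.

not bisimilar

Reachable graph of P (4 states):
  p0 = c.c.a.(0 + 0) :: ··c··> p1
  p1 = c.a.(0 + 0) :: ··c··> p2
  p2 = a.(0 + 0) :: ··a··> p3
  p3 = 0 + 0 :: ∅
Reachable graph of Q (3 states):
  q0 = c.c.(0 + 0) :: ··c··> q1
  q1 = c.(0 + 0) :: ··c··> q2
  q2 = 0 + 0 :: ∅
Coarsest stable partition (strong bisimilarity classes):
  B0 = {p0}
  B1 = {p1}
  B2 = {p2}
  B3 = {p3, q2}
  B4 = {q0}
  B5 = {q1}
p0 ∈ B0, q0 ∈ B4 → different blocks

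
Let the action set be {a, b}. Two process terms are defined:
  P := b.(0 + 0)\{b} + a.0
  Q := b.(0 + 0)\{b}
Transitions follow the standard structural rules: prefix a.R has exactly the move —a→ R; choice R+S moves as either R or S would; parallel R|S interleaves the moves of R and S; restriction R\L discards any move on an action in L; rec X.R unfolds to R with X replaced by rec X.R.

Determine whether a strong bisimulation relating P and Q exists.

NO

P's transition system — 3 states:
  s0 = b.(0 + 0)\{b} + a.0 | --a--▸ s1, --b--▸ s2
  s1 = 0 | ·
  s2 = (0 + 0)\{b} | ·
Q's transition system — 2 states:
  t0 = b.(0 + 0)\{b} | --b--▸ t1
  t1 = (0 + 0)\{b} | ·
Bisimilarity quotient blocks:
  B0 = {s0}
  B1 = {s1, s2, t1}
  B2 = {t0}
s0 ∈ B0, t0 ∈ B2 → different blocks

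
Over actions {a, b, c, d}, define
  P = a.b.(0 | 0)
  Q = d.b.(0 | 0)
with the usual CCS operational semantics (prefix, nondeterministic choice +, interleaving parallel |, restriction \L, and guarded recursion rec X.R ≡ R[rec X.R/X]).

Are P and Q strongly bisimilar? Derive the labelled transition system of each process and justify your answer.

P ≁ Q

Reachable graph of P (3 states):
  s0 = a.b.(0 | 0) :: —a→ s1
  s1 = b.(0 | 0) :: —b→ s2
  s2 = 0 | 0 :: ·
Reachable graph of Q (3 states):
  t0 = d.b.(0 | 0) :: —d→ t1
  t1 = b.(0 | 0) :: —b→ t2
  t2 = 0 | 0 :: ·
Bisimilarity quotient blocks:
  B0 = {s0}
  B1 = {s1, t1}
  B2 = {s2, t2}
  B3 = {t0}
s0 ∈ B0, t0 ∈ B3 → different blocks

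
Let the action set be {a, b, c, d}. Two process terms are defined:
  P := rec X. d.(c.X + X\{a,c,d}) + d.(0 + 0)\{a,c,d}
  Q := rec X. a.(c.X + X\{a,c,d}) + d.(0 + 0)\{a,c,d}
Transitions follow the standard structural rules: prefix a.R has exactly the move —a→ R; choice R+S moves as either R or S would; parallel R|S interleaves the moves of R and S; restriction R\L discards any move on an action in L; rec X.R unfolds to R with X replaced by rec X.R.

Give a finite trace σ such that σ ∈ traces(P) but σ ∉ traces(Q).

LTS(P): 3 reachable states
  s0 = rec X. d.(c.X + X\{a,c,d}) + d.(0 + 0)\{a,c,d} ⊢ ··d··> s1, ··d··> s2
  s1 = (0 + 0)\{a,c,d} ⊢ deadlocked
  s2 = c.(rec X. d.(c.X + X\{a,c,d}) + d.(0 + 0)\{a,c,d}) + (rec X. d.(c.X + X\{a,c,d}) + d.(0 + 0)\{a,c,d})\{a,c,d} ⊢ ··c··> s0
LTS(Q): 3 reachable states
  t0 = rec X. a.(c.X + X\{a,c,d}) + d.(0 + 0)\{a,c,d} ⊢ ··a··> t1, ··d··> t2
  t1 = c.(rec X. a.(c.X + X\{a,c,d}) + d.(0 + 0)\{a,c,d}) + (rec X. a.(c.X + X\{a,c,d}) + d.(0 + 0)\{a,c,d})\{a,c,d} ⊢ ··c··> t0
  t2 = (0 + 0)\{a,c,d} ⊢ deadlocked
Executing dc from P (initial set {s0}):
  [1] d ⇒ {s1, s2}
  [2] c ⇒ {s0}
  P completes σ.
Executing dc from Q (initial set {t0}):
  [1] d ⇒ {t2}
  [2] c ⇒ ∅  — Q cannot continue

dc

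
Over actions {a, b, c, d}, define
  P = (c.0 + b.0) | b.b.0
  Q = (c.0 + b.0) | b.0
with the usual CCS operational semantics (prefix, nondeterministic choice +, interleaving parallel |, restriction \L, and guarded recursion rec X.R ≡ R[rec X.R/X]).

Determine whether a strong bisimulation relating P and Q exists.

P's transition system — 6 states:
  s0 = (c.0 + b.0) | b.b.0 :: ··b··> s1, ··b··> s2, ··c··> s2
  s1 = (c.0 + b.0) | b.0 :: ··b··> s3, ··b··> s4, ··c··> s4
  s2 = 0 | b.b.0 :: ··b··> s4
  s3 = (c.0 + b.0) | 0 :: ··b··> s5, ··c··> s5
  s4 = 0 | b.0 :: ··b··> s5
  s5 = 0 | 0 :: stopped
Q's transition system — 4 states:
  t0 = (c.0 + b.0) | b.0 :: ··b··> t1, ··b··> t2, ··c··> t2
  t1 = (c.0 + b.0) | 0 :: ··b··> t3, ··c··> t3
  t2 = 0 | b.0 :: ··b··> t3
  t3 = 0 | 0 :: stopped
Partition-refinement fixed point:
  B0 = {s0}
  B1 = {s2}
  B2 = {s4, t2}
  B3 = {s5, t3}
  B4 = {s1, t0}
  B5 = {s3, t1}
s0 ∈ B0, t0 ∈ B4 → different blocks

NO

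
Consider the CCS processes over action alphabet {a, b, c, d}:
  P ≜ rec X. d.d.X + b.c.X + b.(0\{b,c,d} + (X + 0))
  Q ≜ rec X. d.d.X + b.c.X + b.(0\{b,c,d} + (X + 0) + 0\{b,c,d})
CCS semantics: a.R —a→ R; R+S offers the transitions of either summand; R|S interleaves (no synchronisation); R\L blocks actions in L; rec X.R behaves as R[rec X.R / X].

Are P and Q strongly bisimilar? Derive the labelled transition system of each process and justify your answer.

LTS(P): 4 reachable states
  p0 = rec X. d.d.X + b.c.X + b.(0\{b,c,d} + (X + 0)) ⊢ ··b··> p1, ··b··> p2, ··d··> p3
  p1 = 0\{b,c,d} + ((rec X. d.d.X + b.c.X + b.(0\{b,c,d} + (X + 0))) + 0) ⊢ ··b··> p1, ··b··> p2, ··d··> p3
  p2 = c.(rec X. d.d.X + b.c.X + b.(0\{b,c,d} + (X + 0))) ⊢ ··c··> p0
  p3 = d.(rec X. d.d.X + b.c.X + b.(0\{b,c,d} + (X + 0))) ⊢ ··d··> p0
LTS(Q): 4 reachable states
  q0 = rec X. d.d.X + b.c.X + b.(0\{b,c,d} + (X + 0) + 0\{b,c,d}) ⊢ ··b··> q1, ··b··> q2, ··d··> q3
  q1 = 0\{b,c,d} + ((rec X. d.d.X + b.c.X + b.(0\{b,c,d} + (X + 0) + 0\{b,c,d})) + 0) + 0\{b,c,d} ⊢ ··b··> q1, ··b··> q2, ··d··> q3
  q2 = c.(rec X. d.d.X + b.c.X + b.(0\{b,c,d} + (X + 0) + 0\{b,c,d})) ⊢ ··c··> q0
  q3 = d.(rec X. d.d.X + b.c.X + b.(0\{b,c,d} + (X + 0) + 0\{b,c,d})) ⊢ ··d··> q0
Partition-refinement fixed point:
  B0 = {p0, p1, q0, q1}
  B1 = {p2, q2}
  B2 = {p3, q3}
p0 ∈ B0, q0 ∈ B0 → same block

P ~ Q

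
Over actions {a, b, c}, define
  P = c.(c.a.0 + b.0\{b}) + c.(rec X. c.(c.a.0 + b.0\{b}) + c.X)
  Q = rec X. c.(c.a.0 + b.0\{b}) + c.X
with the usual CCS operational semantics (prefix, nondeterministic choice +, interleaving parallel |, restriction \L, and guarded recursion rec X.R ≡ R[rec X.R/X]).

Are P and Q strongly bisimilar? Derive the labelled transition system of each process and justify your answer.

P ~ Q

P's transition system — 6 states:
  p0 = c.(c.a.0 + b.0\{b}) + c.(rec X. c.(c.a.0 + b.0\{b}) + c.X) :: ··c··> p1, ··c··> p2
  p1 = c.a.0 + b.0\{b} :: ··b··> p3, ··c··> p4
  p2 = rec X. c.(c.a.0 + b.0\{b}) + c.X :: ··c··> p1, ··c··> p2
  p3 = 0\{b} :: ∅
  p4 = a.0 :: ··a··> p5
  p5 = 0 :: ∅
Q's transition system — 5 states:
  q0 = rec X. c.(c.a.0 + b.0\{b}) + c.X :: ··c··> q0, ··c··> q1
  q1 = c.a.0 + b.0\{b} :: ··b··> q2, ··c··> q3
  q2 = 0\{b} :: ∅
  q3 = a.0 :: ··a··> q4
  q4 = 0 :: ∅
Partition-refinement fixed point:
  B0 = {p0, p2, q0}
  B1 = {p1, q1}
  B2 = {p3, p5, q2, q4}
  B3 = {p4, q3}
p0 ∈ B0, q0 ∈ B0 → same block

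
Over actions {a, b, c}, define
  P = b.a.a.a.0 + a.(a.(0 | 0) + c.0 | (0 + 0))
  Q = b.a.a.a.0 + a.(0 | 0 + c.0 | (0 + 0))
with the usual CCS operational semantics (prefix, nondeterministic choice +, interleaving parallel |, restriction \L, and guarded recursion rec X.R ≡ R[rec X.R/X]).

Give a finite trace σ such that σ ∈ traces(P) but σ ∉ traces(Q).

aa

LTS(P): 8 reachable states
  u0 = b.a.a.a.0 + a.(a.(0 | 0) + c.0 | (0 + 0)) :: -a-> u1, -b-> u2
  u1 = a.(0 | 0) + c.0 | (0 + 0) :: -a-> u3, -c-> u4
  u2 = a.a.a.0 :: -a-> u5
  u3 = 0 | 0 :: ∅
  u4 = 0 | (0 + 0) :: ∅
  u5 = a.a.0 :: -a-> u6
  u6 = a.0 :: -a-> u7
  u7 = 0 :: ∅
LTS(Q): 7 reachable states
  v0 = b.a.a.a.0 + a.(0 | 0 + c.0 | (0 + 0)) :: -a-> v1, -b-> v2
  v1 = 0 | 0 + c.0 | (0 + 0) :: -c-> v3
  v2 = a.a.a.0 :: -a-> v4
  v3 = 0 | (0 + 0) :: ∅
  v4 = a.a.0 :: -a-> v5
  v5 = a.0 :: -a-> v6
  v6 = 0 :: ∅
Run σ = ⟨aa⟩ on P: start {u0}
  step 1 (a): {u1}
  step 2 (a): {u3}
  ✓ P
Run σ = ⟨aa⟩ on Q: start {v0}
  step 1 (a): {v1}
  step 2 (a): ∅  — Q cannot continue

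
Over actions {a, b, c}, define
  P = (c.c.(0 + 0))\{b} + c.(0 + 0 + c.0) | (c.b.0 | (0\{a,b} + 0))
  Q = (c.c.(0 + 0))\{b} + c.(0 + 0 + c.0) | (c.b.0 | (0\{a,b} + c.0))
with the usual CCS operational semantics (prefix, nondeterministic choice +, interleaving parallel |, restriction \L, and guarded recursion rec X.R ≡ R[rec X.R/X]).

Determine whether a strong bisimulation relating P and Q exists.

Reachable graph of P (11 states):
  u0 = (c.c.(0 + 0))\{b} + c.(0 + 0 + c.0) | (c.b.0 | (0\{a,b} + 0)) → ··c··> u1, ··c··> u2, ··c··> u3
  u1 = (0 + 0 + c.0) | (c.b.0 | (0\{a,b} + 0)) → ··c··> u4, ··c··> u5
  u2 = (c.(0 + 0))\{b} → ··c··> u6
  u3 = c.(0 + 0 + c.0) | (b.0 | (0\{a,b} + 0)) → ··b··> u7, ··c··> u4
  u4 = (0 + 0 + c.0) | (b.0 | (0\{a,b} + 0)) → ··b··> u8, ··c··> u9
  u5 = 0 | (c.b.0 | (0\{a,b} + 0)) → ··c··> u9
  u6 = (0 + 0)\{b} → ·
  u7 = c.(0 + 0 + c.0) | (0 | (0\{a,b} + 0)) → ··c··> u8
  u8 = (0 + 0 + c.0) | (0 | (0\{a,b} + 0)) → ··c··> u10
  u9 = 0 | (b.0 | (0\{a,b} + 0)) → ··b··> u10
  u10 = 0 | (0 | (0\{a,b} + 0)) → ·
Reachable graph of Q (20 states):
  v0 = (c.c.(0 + 0))\{b} + c.(0 + 0 + c.0) | (c.b.0 | (0\{a,b} + c.0)) → ··c··> v1, ··c··> v2, ··c··> v3, ··c··> v4
  v1 = (0 + 0 + c.0) | (c.b.0 | (0\{a,b} + c.0)) → ··c··> v5, ··c··> v6, ··c··> v7
  v2 = (c.(0 + 0))\{b} → ··c··> v8
  v3 = c.(0 + 0 + c.0) | (b.0 | (0\{a,b} + c.0)) → ··b··> v9, ··c··> v10, ··c··> v5
  v4 = c.(0 + 0 + c.0) | (c.b.0 | 0) → ··c··> v10, ··c··> v6
  v5 = (0 + 0 + c.0) | (b.0 | (0\{a,b} + c.0)) → ··b··> v11, ··c··> v12, ··c··> v13
  v6 = (0 + 0 + c.0) | (c.b.0 | 0) → ··c··> v12, ··c··> v14
  v7 = 0 | (c.b.0 | (0\{a,b} + c.0)) → ··c··> v13, ··c··> v14
  v8 = (0 + 0)\{b} → ·
  v9 = c.(0 + 0 + c.0) | (0 | (0\{a,b} + c.0)) → ··c··> v11, ··c··> v15
  v10 = c.(0 + 0 + c.0) | (b.0 | 0) → ··b··> v15, ··c··> v12
  v11 = (0 + 0 + c.0) | (0 | (0\{a,b} + c.0)) → ··c··> v16, ··c··> v17
  v12 = (0 + 0 + c.0) | (b.0 | 0) → ··b··> v16, ··c··> v18
  v13 = 0 | (b.0 | (0\{a,b} + c.0)) → ··b··> v17, ··c··> v18
  v14 = 0 | (c.b.0 | 0) → ··c··> v18
  v15 = c.(0 + 0 + c.0) | (0 | 0) → ··c··> v16
  v16 = (0 + 0 + c.0) | (0 | 0) → ··c··> v19
  v17 = 0 | (0 | (0\{a,b} + c.0)) → ··c··> v19
  v18 = 0 | (b.0 | 0) → ··b··> v19
  v19 = 0 | (0 | 0) → ·
Bisimilarity quotient blocks:
  B0 = {u0}
  B1 = {u1, v6, v7}
  B2 = {u5, v14}
  B3 = {u9, v18}
  B4 = {u10, u6, v19, v8}
  B5 = {u4, v12, v13}
  B6 = {u2, u8, v16, v17, v2}
  B7 = {u3, v10, v5}
  B8 = {u7, v11, v15}
  B9 = {v0}
  B10 = {v3}
  B11 = {v9}
  B12 = {v1, v4}
u0 ∈ B0, v0 ∈ B9 → different blocks

not bisimilar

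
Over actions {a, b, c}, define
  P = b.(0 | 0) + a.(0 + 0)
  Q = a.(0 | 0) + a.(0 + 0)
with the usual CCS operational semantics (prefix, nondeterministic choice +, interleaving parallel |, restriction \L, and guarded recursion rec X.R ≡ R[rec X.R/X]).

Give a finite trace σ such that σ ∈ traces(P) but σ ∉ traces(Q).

b

P's transition system — 3 states:
  m0 = b.(0 | 0) + a.(0 + 0) → —a→ m1, —b→ m2
  m1 = 0 + 0 → ∅
  m2 = 0 | 0 → ∅
Q's transition system — 3 states:
  n0 = a.(0 | 0) + a.(0 + 0) → —a→ n1, —a→ n2
  n1 = 0 + 0 → ∅
  n2 = 0 | 0 → ∅
Executing b from P (initial set {m0}):
  after b @ step 1: {m2}
  P completes σ.
Executing b from Q (initial set {n0}):
  after b @ step 1: ∅  — Q cannot continue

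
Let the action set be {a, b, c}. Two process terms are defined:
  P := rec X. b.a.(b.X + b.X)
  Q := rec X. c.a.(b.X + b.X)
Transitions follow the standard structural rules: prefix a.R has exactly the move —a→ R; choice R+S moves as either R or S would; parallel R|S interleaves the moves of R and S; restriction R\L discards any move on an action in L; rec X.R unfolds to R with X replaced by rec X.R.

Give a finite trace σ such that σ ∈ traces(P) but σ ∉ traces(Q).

Reachable graph of P (3 states):
  u0 = rec X. b.a.(b.X + b.X) has moves =b=> u1
  u1 = a.(b.(rec X. b.a.(b.X + b.X)) + b.(rec X. b.a.(b.X + b.X))) has moves =a=> u2
  u2 = b.(rec X. b.a.(b.X + b.X)) + b.(rec X. b.a.(b.X + b.X)) has moves =b=> u0
Reachable graph of Q (3 states):
  v0 = rec X. c.a.(b.X + b.X) has moves =c=> v1
  v1 = a.(b.(rec X. c.a.(b.X + b.X)) + b.(rec X. c.a.(b.X + b.X))) has moves =a=> v2
  v2 = b.(rec X. c.a.(b.X + b.X)) + b.(rec X. c.a.(b.X + b.X)) has moves =b=> v0
Trace ⟨b⟩ through P, begin at {u0}:
  step 1 (b): {u1}
  — P admits the full trace.
Trace ⟨b⟩ through Q, begin at {v0}:
  step 1 (b): ∅  — Q cannot continue

b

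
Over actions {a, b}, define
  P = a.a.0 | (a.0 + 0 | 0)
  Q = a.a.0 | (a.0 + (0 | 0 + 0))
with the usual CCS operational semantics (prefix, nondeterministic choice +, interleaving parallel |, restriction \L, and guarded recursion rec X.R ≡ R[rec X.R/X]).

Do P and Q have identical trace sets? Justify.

LTS(P): 6 reachable states
  m0 = a.a.0 | (a.0 + 0 | 0) :: --a--▸ m1, --a--▸ m2
  m1 = a.0 | (a.0 + 0 | 0) :: --a--▸ m3, --a--▸ m4
  m2 = a.a.0 | 0 :: --a--▸ m4
  m3 = 0 | (a.0 + 0 | 0) :: --a--▸ m5
  m4 = a.0 | 0 :: --a--▸ m5
  m5 = 0 | 0 :: deadlocked
LTS(Q): 6 reachable states
  n0 = a.a.0 | (a.0 + (0 | 0 + 0)) :: --a--▸ n1, --a--▸ n2
  n1 = a.0 | (a.0 + (0 | 0 + 0)) :: --a--▸ n3, --a--▸ n4
  n2 = a.a.0 | 0 :: --a--▸ n4
  n3 = 0 | (a.0 + (0 | 0 + 0)) :: --a--▸ n5
  n4 = a.0 | 0 :: --a--▸ n5
  n5 = 0 | 0 :: deadlocked
Coarsest stable partition (strong bisimilarity classes):
  B0 = {m0, n0}
  B1 = {m1, m2, n1, n2}
  B2 = {m3, m4, n3, n4}
  B3 = {m5, n5}
m0 ∈ B0, n0 ∈ B0 → same block
Bisimilar ⇒ trace-equivalent.

trace-equivalent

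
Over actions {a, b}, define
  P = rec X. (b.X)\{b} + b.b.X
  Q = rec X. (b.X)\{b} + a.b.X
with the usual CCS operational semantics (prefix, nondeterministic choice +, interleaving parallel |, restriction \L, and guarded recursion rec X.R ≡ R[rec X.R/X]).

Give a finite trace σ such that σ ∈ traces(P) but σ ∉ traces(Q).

Reachable graph of P (2 states):
  s0 = rec X. (b.X)\{b} + b.b.X | --b--▸ s1
  s1 = b.(rec X. (b.X)\{b} + b.b.X) | --b--▸ s0
Reachable graph of Q (2 states):
  t0 = rec X. (b.X)\{b} + a.b.X | --a--▸ t1
  t1 = b.(rec X. (b.X)\{b} + a.b.X) | --b--▸ t0
Executing b from P (initial set {s0}):
  step 1 (b): {s1}
  P completes σ.
Executing b from Q (initial set {t0}):
  step 1 (b): no successor for Q

b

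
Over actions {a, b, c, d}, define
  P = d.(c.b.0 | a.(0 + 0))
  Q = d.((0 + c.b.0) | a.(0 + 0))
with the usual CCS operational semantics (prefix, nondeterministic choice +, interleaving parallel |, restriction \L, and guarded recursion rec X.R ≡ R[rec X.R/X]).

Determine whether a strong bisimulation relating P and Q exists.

YES

P's transition system — 7 states:
  p0 = d.(c.b.0 | a.(0 + 0)) has moves -d-> p1
  p1 = c.b.0 | a.(0 + 0) has moves -a-> p2, -c-> p3
  p2 = c.b.0 | (0 + 0) has moves -c-> p4
  p3 = b.0 | a.(0 + 0) has moves -a-> p4, -b-> p5
  p4 = b.0 | (0 + 0) has moves -b-> p6
  p5 = 0 | a.(0 + 0) has moves -a-> p6
  p6 = 0 | (0 + 0) has moves ·
Q's transition system — 7 states:
  q0 = d.((0 + c.b.0) | a.(0 + 0)) has moves -d-> q1
  q1 = (0 + c.b.0) | a.(0 + 0) has moves -a-> q2, -c-> q3
  q2 = (0 + c.b.0) | (0 + 0) has moves -c-> q4
  q3 = b.0 | a.(0 + 0) has moves -a-> q4, -b-> q5
  q4 = b.0 | (0 + 0) has moves -b-> q6
  q5 = 0 | a.(0 + 0) has moves -a-> q6
  q6 = 0 | (0 + 0) has moves ·
Bisimilarity quotient blocks:
  B0 = {p0, q0}
  B1 = {p1, q1}
  B2 = {p3, q3}
  B3 = {p4, q4}
  B4 = {p6, q6}
  B5 = {p5, q5}
  B6 = {p2, q2}
p0 ∈ B0, q0 ∈ B0 → same block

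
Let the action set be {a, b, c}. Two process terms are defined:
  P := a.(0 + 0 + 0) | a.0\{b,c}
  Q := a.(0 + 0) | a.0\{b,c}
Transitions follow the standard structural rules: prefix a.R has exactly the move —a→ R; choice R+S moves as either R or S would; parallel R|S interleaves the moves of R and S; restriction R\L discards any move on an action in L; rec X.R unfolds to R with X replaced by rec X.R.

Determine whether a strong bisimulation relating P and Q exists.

LTS(P): 4 reachable states
  s0 = a.(0 + 0 + 0) | a.0\{b,c} | —a→ s1, —a→ s2
  s1 = (0 + 0 + 0) | a.0\{b,c} | —a→ s3
  s2 = a.(0 + 0 + 0) | 0\{b,c} | —a→ s3
  s3 = (0 + 0 + 0) | 0\{b,c} | stopped
LTS(Q): 4 reachable states
  t0 = a.(0 + 0) | a.0\{b,c} | —a→ t1, —a→ t2
  t1 = (0 + 0) | a.0\{b,c} | —a→ t3
  t2 = a.(0 + 0) | 0\{b,c} | —a→ t3
  t3 = (0 + 0) | 0\{b,c} | stopped
Partition-refinement fixed point:
  B0 = {s0, t0}
  B1 = {s1, s2, t1, t2}
  B2 = {s3, t3}
s0 ∈ B0, t0 ∈ B0 → same block

YES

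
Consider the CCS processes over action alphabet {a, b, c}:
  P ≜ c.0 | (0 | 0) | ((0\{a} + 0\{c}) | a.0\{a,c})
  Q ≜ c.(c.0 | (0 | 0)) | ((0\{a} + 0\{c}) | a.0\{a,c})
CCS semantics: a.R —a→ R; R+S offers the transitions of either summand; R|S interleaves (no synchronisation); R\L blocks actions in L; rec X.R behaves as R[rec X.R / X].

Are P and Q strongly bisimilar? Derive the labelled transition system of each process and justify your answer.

NO

Reachable graph of P (4 states):
  p0 = c.0 | (0 | 0) | ((0\{a} + 0\{c}) | a.0\{a,c}) has moves -a-> p1, -c-> p2
  p1 = c.0 | (0 | 0) | ((0\{a} + 0\{c}) | 0\{a,c}) has moves -c-> p3
  p2 = 0 | (0 | 0) | ((0\{a} + 0\{c}) | a.0\{a,c}) has moves -a-> p3
  p3 = 0 | (0 | 0) | ((0\{a} + 0\{c}) | 0\{a,c}) has moves (no moves)
Reachable graph of Q (6 states):
  q0 = c.(c.0 | (0 | 0)) | ((0\{a} + 0\{c}) | a.0\{a,c}) has moves -a-> q1, -c-> q2
  q1 = c.(c.0 | (0 | 0)) | ((0\{a} + 0\{c}) | 0\{a,c}) has moves -c-> q3
  q2 = c.0 | (0 | 0) | ((0\{a} + 0\{c}) | a.0\{a,c}) has moves -a-> q3, -c-> q4
  q3 = c.0 | (0 | 0) | ((0\{a} + 0\{c}) | 0\{a,c}) has moves -c-> q5
  q4 = 0 | (0 | 0) | ((0\{a} + 0\{c}) | a.0\{a,c}) has moves -a-> q5
  q5 = 0 | (0 | 0) | ((0\{a} + 0\{c}) | 0\{a,c}) has moves (no moves)
Partition-refinement fixed point:
  B0 = {p0, q2}
  B1 = {p2, q4}
  B2 = {p3, q5}
  B3 = {p1, q3}
  B4 = {q0}
  B5 = {q1}
p0 ∈ B0, q0 ∈ B4 → different blocks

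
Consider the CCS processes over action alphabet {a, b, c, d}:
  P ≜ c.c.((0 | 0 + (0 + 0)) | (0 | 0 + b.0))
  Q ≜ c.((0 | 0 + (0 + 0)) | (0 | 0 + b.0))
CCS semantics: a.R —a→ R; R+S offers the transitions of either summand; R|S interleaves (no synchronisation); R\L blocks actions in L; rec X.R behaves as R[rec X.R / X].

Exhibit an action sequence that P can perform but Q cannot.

cc

P's transition system — 4 states:
  s0 = c.c.((0 | 0 + (0 + 0)) | (0 | 0 + b.0)) | -c-> s1
  s1 = c.((0 | 0 + (0 + 0)) | (0 | 0 + b.0)) | -c-> s2
  s2 = (0 | 0 + (0 + 0)) | (0 | 0 + b.0) | -b-> s3
  s3 = (0 | 0 + (0 + 0)) | 0 | ·
Q's transition system — 3 states:
  t0 = c.((0 | 0 + (0 + 0)) | (0 | 0 + b.0)) | -c-> t1
  t1 = (0 | 0 + (0 + 0)) | (0 | 0 + b.0) | -b-> t2
  t2 = (0 | 0 + (0 + 0)) | 0 | ·
Trace ⟨cc⟩ through P, begin at {s0}:
  [1] c ⇒ {s1}
  [2] c ⇒ {s2}
  P completes σ.
Trace ⟨cc⟩ through Q, begin at {t0}:
  [1] c ⇒ {t1}
  [2] c ⇒ ∅ (Q stuck)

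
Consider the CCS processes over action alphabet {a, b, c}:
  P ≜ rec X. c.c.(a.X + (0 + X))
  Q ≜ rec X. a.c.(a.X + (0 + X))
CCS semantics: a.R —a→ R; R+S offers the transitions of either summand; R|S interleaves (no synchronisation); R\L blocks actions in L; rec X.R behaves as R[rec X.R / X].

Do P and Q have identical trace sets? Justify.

traces(P) ≠ traces(Q) — witness ⟨c⟩

P's transition system — 3 states:
  m0 = rec X. c.c.(a.X + (0 + X)) has moves -c-> m1
  m1 = c.(a.(rec X. c.c.(a.X + (0 + X))) + (0 + (rec X. c.c.(a.X + (0 + X))))) has moves -c-> m2
  m2 = a.(rec X. c.c.(a.X + (0 + X))) + (0 + (rec X. c.c.(a.X + (0 + X)))) has moves -a-> m0, -c-> m1
Q's transition system — 3 states:
  n0 = rec X. a.c.(a.X + (0 + X)) has moves -a-> n1
  n1 = c.(a.(rec X. a.c.(a.X + (0 + X))) + (0 + (rec X. a.c.(a.X + (0 + X))))) has moves -c-> n2
  n2 = a.(rec X. a.c.(a.X + (0 + X))) + (0 + (rec X. a.c.(a.X + (0 + X)))) has moves -a-> n0, -a-> n1
Run σ = ⟨c⟩ on P: start {m0}
  [1] c ⇒ {m1}
  ✓ P
Run σ = ⟨c⟩ on Q: start {n0}
  [1] c ⇒ ∅  — Q cannot continue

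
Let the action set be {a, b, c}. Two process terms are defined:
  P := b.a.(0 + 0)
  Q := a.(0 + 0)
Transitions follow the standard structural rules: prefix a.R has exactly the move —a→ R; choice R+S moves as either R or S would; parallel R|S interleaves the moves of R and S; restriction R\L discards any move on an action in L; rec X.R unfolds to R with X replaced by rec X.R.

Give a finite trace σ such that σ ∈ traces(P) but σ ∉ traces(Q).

Reachable graph of P (3 states):
  u0 = b.a.(0 + 0) has moves =b=> u1
  u1 = a.(0 + 0) has moves =a=> u2
  u2 = 0 + 0 has moves ·
Reachable graph of Q (2 states):
  v0 = a.(0 + 0) has moves =a=> v1
  v1 = 0 + 0 has moves ·
Run σ = ⟨b⟩ on P: start {u0}
  after b @ step 1: {u1}
  ✓ P
Run σ = ⟨b⟩ on Q: start {v0}
  after b @ step 1: ∅ (Q stuck)

b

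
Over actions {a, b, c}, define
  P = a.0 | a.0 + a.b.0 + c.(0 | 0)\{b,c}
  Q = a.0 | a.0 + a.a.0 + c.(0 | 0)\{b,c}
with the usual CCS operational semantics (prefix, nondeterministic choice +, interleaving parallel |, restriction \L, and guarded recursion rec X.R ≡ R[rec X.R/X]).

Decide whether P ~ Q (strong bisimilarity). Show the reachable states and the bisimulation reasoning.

P ≁ Q

P's transition system — 7 states:
  m0 = a.0 | a.0 + a.b.0 + c.(0 | 0)\{b,c} :: --a--▸ m1, --a--▸ m2, --a--▸ m3, --c--▸ m4
  m1 = 0 | a.0 :: --a--▸ m5
  m2 = a.0 | 0 :: --a--▸ m5
  m3 = b.0 :: --b--▸ m6
  m4 = (0 | 0)\{b,c} :: stopped
  m5 = 0 | 0 :: stopped
  m6 = 0 :: stopped
Q's transition system — 7 states:
  n0 = a.0 | a.0 + a.a.0 + c.(0 | 0)\{b,c} :: --a--▸ n1, --a--▸ n2, --a--▸ n3, --c--▸ n4
  n1 = 0 | a.0 :: --a--▸ n5
  n2 = a.0 :: --a--▸ n6
  n3 = a.0 | 0 :: --a--▸ n5
  n4 = (0 | 0)\{b,c} :: stopped
  n5 = 0 | 0 :: stopped
  n6 = 0 :: stopped
Bisimilarity quotient blocks:
  B0 = {m0}
  B1 = {m3}
  B2 = {m4, m5, m6, n4, n5, n6}
  B3 = {m1, m2, n1, n2, n3}
  B4 = {n0}
m0 ∈ B0, n0 ∈ B4 → different blocks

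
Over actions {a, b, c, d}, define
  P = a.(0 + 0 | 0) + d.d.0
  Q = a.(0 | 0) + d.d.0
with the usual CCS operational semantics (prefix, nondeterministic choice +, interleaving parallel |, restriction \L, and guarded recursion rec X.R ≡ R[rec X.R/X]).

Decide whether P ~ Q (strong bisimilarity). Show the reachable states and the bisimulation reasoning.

YES

Reachable graph of P (4 states):
  m0 = a.(0 + 0 | 0) + d.d.0 ⊢ -a-> m1, -d-> m2
  m1 = 0 + 0 | 0 ⊢ ·
  m2 = d.0 ⊢ -d-> m3
  m3 = 0 ⊢ ·
Reachable graph of Q (4 states):
  n0 = a.(0 | 0) + d.d.0 ⊢ -a-> n1, -d-> n2
  n1 = 0 | 0 ⊢ ·
  n2 = d.0 ⊢ -d-> n3
  n3 = 0 ⊢ ·
Partition-refinement fixed point:
  B0 = {m0, n0}
  B1 = {m1, m3, n1, n3}
  B2 = {m2, n2}
m0 ∈ B0, n0 ∈ B0 → same block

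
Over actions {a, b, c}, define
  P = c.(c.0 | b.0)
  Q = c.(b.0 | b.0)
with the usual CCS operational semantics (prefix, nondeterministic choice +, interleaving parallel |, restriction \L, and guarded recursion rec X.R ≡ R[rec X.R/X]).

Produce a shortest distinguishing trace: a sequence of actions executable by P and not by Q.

Reachable graph of P (5 states):
  u0 = c.(c.0 | b.0) :: =c=> u1
  u1 = c.0 | b.0 :: =b=> u2, =c=> u3
  u2 = c.0 | 0 :: =c=> u4
  u3 = 0 | b.0 :: =b=> u4
  u4 = 0 | 0 :: deadlocked
Reachable graph of Q (5 states):
  v0 = c.(b.0 | b.0) :: =c=> v1
  v1 = b.0 | b.0 :: =b=> v2, =b=> v3
  v2 = 0 | b.0 :: =b=> v4
  v3 = b.0 | 0 :: =b=> v4
  v4 = 0 | 0 :: deadlocked
Executing cc from P (initial set {u0}):
  after c @ step 1: {u1}
  after c @ step 2: {u3}
  ✓ P
Executing cc from Q (initial set {v0}):
  after c @ step 1: {v1}
  after c @ step 2: ∅ (Q stuck)

cc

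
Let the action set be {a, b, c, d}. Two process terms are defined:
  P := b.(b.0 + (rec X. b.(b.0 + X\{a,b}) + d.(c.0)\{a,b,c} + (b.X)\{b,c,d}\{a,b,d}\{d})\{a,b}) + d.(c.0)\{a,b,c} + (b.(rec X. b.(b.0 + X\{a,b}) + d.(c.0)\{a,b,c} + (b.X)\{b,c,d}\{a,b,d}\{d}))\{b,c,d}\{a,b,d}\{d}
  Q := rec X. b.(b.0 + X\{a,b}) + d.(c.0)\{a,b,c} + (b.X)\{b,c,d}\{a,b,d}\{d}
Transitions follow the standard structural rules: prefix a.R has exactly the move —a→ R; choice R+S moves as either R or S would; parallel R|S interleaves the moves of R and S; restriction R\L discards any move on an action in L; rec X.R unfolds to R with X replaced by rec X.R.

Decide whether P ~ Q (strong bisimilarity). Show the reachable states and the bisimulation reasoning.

YES

Reachable graph of P (5 states):
  u0 = b.(b.0 + (rec X. b.(b.0 + X\{a,b}) + d.(c.0)\{a,b,c} + (b.X)\{b,c,d}\{a,b,d}\{d})\{a,b}) + d.(c.0)\{a,b,c} + (b.(rec X. b.(b.0 + X\{a,b}) + d.(c.0)\{a,b,c} + (b.X)\{b,c,d}\{a,b,d}\{d}))\{b,c,d}\{a,b,d}\{d} ⊢ =b=> u1, =d=> u2
  u1 = b.0 + (rec X. b.(b.0 + X\{a,b}) + d.(c.0)\{a,b,c} + (b.X)\{b,c,d}\{a,b,d}\{d})\{a,b} ⊢ =b=> u3, =d=> u4
  u2 = (c.0)\{a,b,c} ⊢ stopped
  u3 = 0 ⊢ stopped
  u4 = (c.0)\{a,b,c}\{a,b} ⊢ stopped
Reachable graph of Q (5 states):
  v0 = rec X. b.(b.0 + X\{a,b}) + d.(c.0)\{a,b,c} + (b.X)\{b,c,d}\{a,b,d}\{d} ⊢ =b=> v1, =d=> v2
  v1 = b.0 + (rec X. b.(b.0 + X\{a,b}) + d.(c.0)\{a,b,c} + (b.X)\{b,c,d}\{a,b,d}\{d})\{a,b} ⊢ =b=> v3, =d=> v4
  v2 = (c.0)\{a,b,c} ⊢ stopped
  v3 = 0 ⊢ stopped
  v4 = (c.0)\{a,b,c}\{a,b} ⊢ stopped
Coarsest stable partition (strong bisimilarity classes):
  B0 = {u0, v0}
  B1 = {u1, v1}
  B2 = {u2, u3, u4, v2, v3, v4}
u0 ∈ B0, v0 ∈ B0 → same block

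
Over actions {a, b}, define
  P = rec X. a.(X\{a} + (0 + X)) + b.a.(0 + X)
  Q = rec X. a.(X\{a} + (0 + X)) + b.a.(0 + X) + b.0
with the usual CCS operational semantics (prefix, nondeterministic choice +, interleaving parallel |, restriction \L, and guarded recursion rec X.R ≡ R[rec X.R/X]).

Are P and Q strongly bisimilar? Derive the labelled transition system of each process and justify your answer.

P's transition system — 5 states:
  u0 = rec X. a.(X\{a} + (0 + X)) + b.a.(0 + X) has moves ··a··> u1, ··b··> u2
  u1 = (rec X. a.(X\{a} + (0 + X)) + b.a.(0 + X))\{a} + (0 + (rec X. a.(X\{a} + (0 + X)) + b.a.(0 + X))) has moves ··a··> u1, ··b··> u2, ··b··> u3
  u2 = a.(0 + (rec X. a.(X\{a} + (0 + X)) + b.a.(0 + X))) has moves ··a··> u4
  u3 = (a.(0 + (rec X. a.(X\{a} + (0 + X)) + b.a.(0 + X))))\{a} has moves deadlocked
  u4 = 0 + (rec X. a.(X\{a} + (0 + X)) + b.a.(0 + X)) has moves ··a··> u1, ··b··> u2
Q's transition system — 7 states:
  v0 = rec X. a.(X\{a} + (0 + X)) + b.a.(0 + X) + b.0 has moves ··a··> v1, ··b··> v2, ··b··> v3
  v1 = (rec X. a.(X\{a} + (0 + X)) + b.a.(0 + X) + b.0)\{a} + (0 + (rec X. a.(X\{a} + (0 + X)) + b.a.(0 + X) + b.0)) has moves ··a··> v1, ··b··> v2, ··b··> v3, ··b··> v4, ··b··> v5
  v2 = 0 has moves deadlocked
  v3 = a.(0 + (rec X. a.(X\{a} + (0 + X)) + b.a.(0 + X) + b.0)) has moves ··a··> v6
  v4 = (a.(0 + (rec X. a.(X\{a} + (0 + X)) + b.a.(0 + X) + b.0)))\{a} has moves deadlocked
  v5 = 0\{a} has moves deadlocked
  v6 = 0 + (rec X. a.(X\{a} + (0 + X)) + b.a.(0 + X) + b.0) has moves ··a··> v1, ··b··> v2, ··b··> v3
Coarsest stable partition (strong bisimilarity classes):
  B0 = {u0, u4}
  B1 = {u1}
  B2 = {u3, v2, v4, v5}
  B3 = {u2}
  B4 = {v0, v1, v6}
  B5 = {v3}
u0 ∈ B0, v0 ∈ B4 → different blocks

not bisimilar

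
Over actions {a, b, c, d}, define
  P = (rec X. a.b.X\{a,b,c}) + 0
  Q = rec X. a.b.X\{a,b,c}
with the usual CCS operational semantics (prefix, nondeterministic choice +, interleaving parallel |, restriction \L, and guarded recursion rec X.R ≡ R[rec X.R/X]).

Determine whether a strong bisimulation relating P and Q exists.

YES

P's transition system — 3 states:
  s0 = (rec X. a.b.X\{a,b,c}) + 0 ⊢ —a→ s1
  s1 = b.(rec X. a.b.X\{a,b,c})\{a,b,c} ⊢ —b→ s2
  s2 = (rec X. a.b.X\{a,b,c})\{a,b,c} ⊢ ·
Q's transition system — 3 states:
  t0 = rec X. a.b.X\{a,b,c} ⊢ —a→ t1
  t1 = b.(rec X. a.b.X\{a,b,c})\{a,b,c} ⊢ —b→ t2
  t2 = (rec X. a.b.X\{a,b,c})\{a,b,c} ⊢ ·
Bisimilarity quotient blocks:
  B0 = {s0, t0}
  B1 = {s1, t1}
  B2 = {s2, t2}
s0 ∈ B0, t0 ∈ B0 → same block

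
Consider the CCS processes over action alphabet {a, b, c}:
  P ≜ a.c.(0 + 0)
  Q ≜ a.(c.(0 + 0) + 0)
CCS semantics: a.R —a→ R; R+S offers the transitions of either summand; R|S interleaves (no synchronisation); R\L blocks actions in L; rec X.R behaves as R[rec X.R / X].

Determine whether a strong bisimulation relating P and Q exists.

P ~ Q

LTS(P): 3 reachable states
  m0 = a.c.(0 + 0) has moves --a--▸ m1
  m1 = c.(0 + 0) has moves --c--▸ m2
  m2 = 0 + 0 has moves ∅
LTS(Q): 3 reachable states
  n0 = a.(c.(0 + 0) + 0) has moves --a--▸ n1
  n1 = c.(0 + 0) + 0 has moves --c--▸ n2
  n2 = 0 + 0 has moves ∅
Partition-refinement fixed point:
  B0 = {m0, n0}
  B1 = {m1, n1}
  B2 = {m2, n2}
m0 ∈ B0, n0 ∈ B0 → same block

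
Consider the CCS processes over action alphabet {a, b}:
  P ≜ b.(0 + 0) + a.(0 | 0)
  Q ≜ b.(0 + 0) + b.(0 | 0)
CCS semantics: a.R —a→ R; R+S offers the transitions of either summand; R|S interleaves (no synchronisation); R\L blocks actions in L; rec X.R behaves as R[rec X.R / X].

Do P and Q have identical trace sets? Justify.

LTS(P): 3 reachable states
  s0 = b.(0 + 0) + a.(0 | 0) ⊢ ··a··> s1, ··b··> s2
  s1 = 0 | 0 ⊢ (no moves)
  s2 = 0 + 0 ⊢ (no moves)
LTS(Q): 3 reachable states
  t0 = b.(0 + 0) + b.(0 | 0) ⊢ ··b··> t1, ··b··> t2
  t1 = 0 + 0 ⊢ (no moves)
  t2 = 0 | 0 ⊢ (no moves)
Executing a from P (initial set {s0}):
  after a @ step 1: {s1}
  ✓ P
Executing a from Q (initial set {t0}):
  after a @ step 1: no successor for Q

trace-distinct — witness ⟨a⟩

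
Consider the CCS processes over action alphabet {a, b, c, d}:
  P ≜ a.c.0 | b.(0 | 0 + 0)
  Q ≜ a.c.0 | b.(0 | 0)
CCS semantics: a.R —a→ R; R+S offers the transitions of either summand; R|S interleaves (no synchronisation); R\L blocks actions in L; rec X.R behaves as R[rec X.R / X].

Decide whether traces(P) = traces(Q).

P's transition system — 6 states:
  p0 = a.c.0 | b.(0 | 0 + 0) :: --a--▸ p1, --b--▸ p2
  p1 = c.0 | b.(0 | 0 + 0) :: --b--▸ p3, --c--▸ p4
  p2 = a.c.0 | (0 | 0 + 0) :: --a--▸ p3
  p3 = c.0 | (0 | 0 + 0) :: --c--▸ p5
  p4 = 0 | b.(0 | 0 + 0) :: --b--▸ p5
  p5 = 0 | (0 | 0 + 0) :: ·
Q's transition system — 6 states:
  q0 = a.c.0 | b.(0 | 0) :: --a--▸ q1, --b--▸ q2
  q1 = c.0 | b.(0 | 0) :: --b--▸ q3, --c--▸ q4
  q2 = a.c.0 | (0 | 0) :: --a--▸ q3
  q3 = c.0 | (0 | 0) :: --c--▸ q5
  q4 = 0 | b.(0 | 0) :: --b--▸ q5
  q5 = 0 | (0 | 0) :: ·
Partition-refinement fixed point:
  B0 = {p0, q0}
  B1 = {p1, q1}
  B2 = {p3, q3}
  B3 = {p5, q5}
  B4 = {p4, q4}
  B5 = {p2, q2}
p0 ∈ B0, q0 ∈ B0 → same block
Bisimilar ⇒ trace-equivalent.

YES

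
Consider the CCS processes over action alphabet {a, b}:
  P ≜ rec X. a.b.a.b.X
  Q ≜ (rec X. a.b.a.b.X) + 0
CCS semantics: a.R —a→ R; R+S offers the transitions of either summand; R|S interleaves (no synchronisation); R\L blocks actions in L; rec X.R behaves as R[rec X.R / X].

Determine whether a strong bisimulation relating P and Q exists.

P's transition system — 4 states:
  m0 = rec X. a.b.a.b.X ⊢ —a→ m1
  m1 = b.a.b.(rec X. a.b.a.b.X) ⊢ —b→ m2
  m2 = a.b.(rec X. a.b.a.b.X) ⊢ —a→ m3
  m3 = b.(rec X. a.b.a.b.X) ⊢ —b→ m0
Q's transition system — 5 states:
  n0 = (rec X. a.b.a.b.X) + 0 ⊢ —a→ n1
  n1 = b.a.b.(rec X. a.b.a.b.X) ⊢ —b→ n2
  n2 = a.b.(rec X. a.b.a.b.X) ⊢ —a→ n3
  n3 = b.(rec X. a.b.a.b.X) ⊢ —b→ n4
  n4 = rec X. a.b.a.b.X ⊢ —a→ n1
Bisimilarity quotient blocks:
  B0 = {m0, m2, n0, n2, n4}
  B1 = {m1, m3, n1, n3}
m0 ∈ B0, n0 ∈ B0 → same block

YES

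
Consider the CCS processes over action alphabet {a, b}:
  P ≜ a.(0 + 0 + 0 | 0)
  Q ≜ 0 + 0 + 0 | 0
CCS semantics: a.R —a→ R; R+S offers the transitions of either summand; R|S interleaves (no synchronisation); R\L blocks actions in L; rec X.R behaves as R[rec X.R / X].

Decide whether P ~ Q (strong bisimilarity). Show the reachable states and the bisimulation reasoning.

NO

P's transition system — 2 states:
  u0 = a.(0 + 0 + 0 | 0) has moves -a-> u1
  u1 = 0 + 0 + 0 | 0 has moves ∅
Q's transition system — 1 states:
  v0 = 0 + 0 + 0 | 0 has moves ∅
Partition-refinement fixed point:
  B0 = {u0}
  B1 = {u1, v0}
u0 ∈ B0, v0 ∈ B1 → different blocks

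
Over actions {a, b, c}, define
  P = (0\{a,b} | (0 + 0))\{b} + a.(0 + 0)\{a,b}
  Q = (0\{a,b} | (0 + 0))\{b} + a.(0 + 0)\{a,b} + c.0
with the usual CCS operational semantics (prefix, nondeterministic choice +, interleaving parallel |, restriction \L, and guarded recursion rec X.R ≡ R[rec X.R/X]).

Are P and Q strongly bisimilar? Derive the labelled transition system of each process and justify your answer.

LTS(P): 2 reachable states
  p0 = (0\{a,b} | (0 + 0))\{b} + a.(0 + 0)\{a,b} | =a=> p1
  p1 = (0 + 0)\{a,b} | ∅
LTS(Q): 3 reachable states
  q0 = (0\{a,b} | (0 + 0))\{b} + a.(0 + 0)\{a,b} + c.0 | =a=> q1, =c=> q2
  q1 = (0 + 0)\{a,b} | ∅
  q2 = 0 | ∅
Partition-refinement fixed point:
  B0 = {p0}
  B1 = {p1, q1, q2}
  B2 = {q0}
p0 ∈ B0, q0 ∈ B2 → different blocks

not bisimilar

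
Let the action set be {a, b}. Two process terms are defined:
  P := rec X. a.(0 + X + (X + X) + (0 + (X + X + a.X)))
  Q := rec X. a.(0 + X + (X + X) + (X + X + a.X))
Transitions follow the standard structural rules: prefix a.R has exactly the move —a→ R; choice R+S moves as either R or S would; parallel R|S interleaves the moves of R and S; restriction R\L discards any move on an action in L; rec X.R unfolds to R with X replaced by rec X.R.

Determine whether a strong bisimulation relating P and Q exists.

bisimilar

P's transition system — 2 states:
  m0 = rec X. a.(0 + X + (X + X) + (0 + (X + X + a.X))) → ··a··> m1
  m1 = 0 + (rec X. a.(0 + X + (X + X) + (0 + (X + X + a.X)))) + ((rec X. a.(0 + X + (X + X) + (0 + (X + X + a.X)))) + (rec X. a.(0 + X + (X + X) + (0 + (X + X + a.X))))) + (0 + ((rec X. a.(0 + X + (X + X) + (0 + (X + X + a.X)))) + (rec X. a.(0 + X + (X + X) + (0 + (X + X + a.X)))) + a.(rec X. a.(0 + X + (X + X) + (0 + (X + X + a.X)))))) → ··a··> m0, ··a··> m1
Q's transition system — 2 states:
  n0 = rec X. a.(0 + X + (X + X) + (X + X + a.X)) → ··a··> n1
  n1 = 0 + (rec X. a.(0 + X + (X + X) + (X + X + a.X))) + ((rec X. a.(0 + X + (X + X) + (X + X + a.X))) + (rec X. a.(0 + X + (X + X) + (X + X + a.X)))) + ((rec X. a.(0 + X + (X + X) + (X + X + a.X))) + (rec X. a.(0 + X + (X + X) + (X + X + a.X))) + a.(rec X. a.(0 + X + (X + X) + (X + X + a.X)))) → ··a··> n0, ··a··> n1
Bisimilarity quotient blocks:
  B0 = {m0, m1, n0, n1}
m0 ∈ B0, n0 ∈ B0 → same block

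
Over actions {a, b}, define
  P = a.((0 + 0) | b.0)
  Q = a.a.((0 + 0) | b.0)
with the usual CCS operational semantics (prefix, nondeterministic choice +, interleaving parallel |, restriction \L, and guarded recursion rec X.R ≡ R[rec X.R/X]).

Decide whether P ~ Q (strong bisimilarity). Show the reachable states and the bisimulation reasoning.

not bisimilar

P's transition system — 3 states:
  m0 = a.((0 + 0) | b.0) has moves --a--▸ m1
  m1 = (0 + 0) | b.0 has moves --b--▸ m2
  m2 = (0 + 0) | 0 has moves ∅
Q's transition system — 4 states:
  n0 = a.a.((0 + 0) | b.0) has moves --a--▸ n1
  n1 = a.((0 + 0) | b.0) has moves --a--▸ n2
  n2 = (0 + 0) | b.0 has moves --b--▸ n3
  n3 = (0 + 0) | 0 has moves ∅
Partition-refinement fixed point:
  B0 = {m0, n1}
  B1 = {m1, n2}
  B2 = {m2, n3}
  B3 = {n0}
m0 ∈ B0, n0 ∈ B3 → different blocks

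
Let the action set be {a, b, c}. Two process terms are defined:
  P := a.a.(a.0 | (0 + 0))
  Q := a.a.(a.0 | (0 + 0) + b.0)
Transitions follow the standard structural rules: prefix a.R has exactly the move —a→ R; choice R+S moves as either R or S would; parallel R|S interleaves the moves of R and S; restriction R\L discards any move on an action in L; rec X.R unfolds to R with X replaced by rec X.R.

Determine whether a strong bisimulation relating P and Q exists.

NO

LTS(P): 4 reachable states
  u0 = a.a.(a.0 | (0 + 0)) :: ··a··> u1
  u1 = a.(a.0 | (0 + 0)) :: ··a··> u2
  u2 = a.0 | (0 + 0) :: ··a··> u3
  u3 = 0 | (0 + 0) :: ·
LTS(Q): 5 reachable states
  v0 = a.a.(a.0 | (0 + 0) + b.0) :: ··a··> v1
  v1 = a.(a.0 | (0 + 0) + b.0) :: ··a··> v2
  v2 = a.0 | (0 + 0) + b.0 :: ··a··> v3, ··b··> v4
  v3 = 0 | (0 + 0) :: ·
  v4 = 0 :: ·
Partition-refinement fixed point:
  B0 = {u0}
  B1 = {u1}
  B2 = {u2}
  B3 = {u3, v3, v4}
  B4 = {v0}
  B5 = {v1}
  B6 = {v2}
u0 ∈ B0, v0 ∈ B4 → different blocks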